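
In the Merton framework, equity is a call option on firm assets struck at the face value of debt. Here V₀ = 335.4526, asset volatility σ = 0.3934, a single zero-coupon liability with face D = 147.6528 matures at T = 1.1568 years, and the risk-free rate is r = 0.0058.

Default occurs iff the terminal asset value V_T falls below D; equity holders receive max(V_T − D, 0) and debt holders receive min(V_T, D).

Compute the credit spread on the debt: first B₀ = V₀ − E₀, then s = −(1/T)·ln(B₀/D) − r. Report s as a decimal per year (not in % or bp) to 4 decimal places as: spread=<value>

spread=0.0052

Apply the equity-as-call identities (strike 147.6528, horizon 1.1568 years):
d₁ = [ln(V₀/D) + (r + σ²/2)T] / (σ√T)
   = [ln(335.4526/147.6528) + (0.0058 + 0.5·0.3934²)·1.1568] / (0.3934·√1.1568)
   = [0.820617 + 0.096225] / 0.423120 = 2.166860
d₂ = d₁ − σ√T = 2.166860 − 0.423120 = 1.743740
N(d₁) = 0.984877,  N(d₂) = 0.959398,  e^(−rT) = 0.993313
E₀ = V₀·N(d₁) − D·e^(−rT)·N(d₂)
   = 335.4526·0.984877 − 147.6528·0.993313·0.959398 = 189.669123
B₀ = V₀ − E₀ = 335.4526 − 189.669123 = 145.783477
spread = −(1/T)·ln(B₀/D) − r = −(1/1.1568)·ln(145.783477/147.6528) − 0.0058 = 0.00521407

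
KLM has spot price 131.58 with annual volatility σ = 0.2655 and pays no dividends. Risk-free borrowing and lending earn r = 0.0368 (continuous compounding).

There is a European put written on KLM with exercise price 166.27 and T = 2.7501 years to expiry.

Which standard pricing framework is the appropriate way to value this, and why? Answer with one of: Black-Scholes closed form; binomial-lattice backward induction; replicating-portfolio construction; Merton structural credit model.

framework: Black-Scholes closed form

Key observation: with KLM following a GBM at constant σ and r, the European put struck at 166.27 prices in closed form — nothing here needs a stepwise model or a balance sheet.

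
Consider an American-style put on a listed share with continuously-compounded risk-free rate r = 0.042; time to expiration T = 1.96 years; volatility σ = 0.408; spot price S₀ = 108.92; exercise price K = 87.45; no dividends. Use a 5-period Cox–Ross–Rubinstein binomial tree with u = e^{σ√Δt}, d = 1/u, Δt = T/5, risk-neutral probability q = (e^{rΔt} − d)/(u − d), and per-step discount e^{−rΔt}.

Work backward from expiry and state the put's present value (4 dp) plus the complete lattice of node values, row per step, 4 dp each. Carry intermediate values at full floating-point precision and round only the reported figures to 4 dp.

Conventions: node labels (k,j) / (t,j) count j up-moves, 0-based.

params: Δt=0.39200 u=1.29104 d=0.77457 q=0.46862 e^(-rΔt)=0.98367
t_5 payoffs: 57.0825 36.8340 3.0839 0.0000 0.0000 0.0000
k=4: node(4,0) S=39.2056 payoff=48.2444 vs cont=46.8164 → 48.2444 [stop]  node(4,1) S=65.3473 payoff=22.1027 vs cont=20.6747 → 22.1027 [stop]  node(4,2) S=108.9200 payoff=0.0000 vs cont=1.6120 → 1.6120 [wait]  node(4,3) S=181.5463 payoff=0.0000 vs cont=0.0000 → 0.0000 [wait]  node(4,4) S=302.5986 payoff=0.0000 vs cont=0.0000 → 0.0000 [wait]
k=3: node(3,0) S=50.6160 payoff=36.8340 vs cont=35.4060 → 36.8340 [stop]  node(3,1) S=84.3661 payoff=3.0839 vs cont=12.2961 → 12.2961 [wait]  node(3,2) S=140.6201 payoff=0.0000 vs cont=0.8426 → 0.8426 [wait]  node(3,3) S=234.3836 payoff=0.0000 vs cont=0.0000 → 0.0000 [wait]
k=2: node(2,0) S=65.3473 payoff=22.1027 vs cont=24.9212 → 24.9212 [wait]  node(2,1) S=108.9200 payoff=0.0000 vs cont=6.8156 → 6.8156 [wait]  node(2,2) S=181.5463 payoff=0.0000 vs cont=0.4404 → 0.4404 [wait]
k=1: node(1,0) S=84.3661 payoff=3.0839 vs cont=16.1681 → 16.1681 [wait]  node(1,1) S=140.6201 payoff=0.0000 vs cont=3.7655 → 3.7655 [wait]
k=0: node(0,0) S=108.9200 payoff=0.0000 vs cont=10.1868 → 10.1868 [wait]

price = 10.1868
tree:
10.1868
16.1681 3.7655
24.9212 6.8156 0.4404
36.8340 12.2961 0.8426 0.0000
48.2444 22.1027 1.6120 0.0000 0.0000
57.0825 36.8340 3.0839 0.0000 0.0000 0.0000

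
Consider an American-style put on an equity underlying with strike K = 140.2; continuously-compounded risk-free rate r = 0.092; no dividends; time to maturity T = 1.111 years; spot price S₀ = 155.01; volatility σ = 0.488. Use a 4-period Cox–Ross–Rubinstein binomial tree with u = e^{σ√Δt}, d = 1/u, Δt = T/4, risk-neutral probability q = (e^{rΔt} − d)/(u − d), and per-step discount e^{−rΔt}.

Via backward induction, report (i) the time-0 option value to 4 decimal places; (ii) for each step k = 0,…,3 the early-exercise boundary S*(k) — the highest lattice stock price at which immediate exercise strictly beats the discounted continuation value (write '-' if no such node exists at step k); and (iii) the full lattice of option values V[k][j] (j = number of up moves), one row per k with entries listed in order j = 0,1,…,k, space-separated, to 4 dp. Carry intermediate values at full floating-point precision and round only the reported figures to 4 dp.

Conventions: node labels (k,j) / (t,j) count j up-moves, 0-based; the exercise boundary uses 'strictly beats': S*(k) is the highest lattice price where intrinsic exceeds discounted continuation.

Δt=0.27775, u=1.29329, d=0.77322, q=0.48582, disc=e^(-rΔt)=0.97477
k=4 terminal: V=max(K-S,0) → 84.7907 47.5232 0.0000 0.0000 0.0000
k=3: j=0 S=71.6600 intr=68.5400 cont=65.0029 V=68.5400[EX]; j=1 S=119.8575 intr=20.3425 cont=23.8188 V=23.8188[hold]; j=2 S=200.4722 intr=0.0000 cont=0.0000 V=0.0000[hold]; j=3 S=335.3071 intr=0.0000 cont=0.0000 V=0.0000[hold]  S*(3)=71.6600
k=2: j=0 S=92.6768 intr=47.5232 cont=45.6323 V=47.5232[EX]; j=1 S=155.0100 intr=0.0000 cont=11.9381 V=11.9381[hold]; j=2 S=259.2677 intr=0.0000 cont=0.0000 V=0.0000[hold]  S*(2)=92.6768
k=1: j=0 S=119.8575 intr=20.3425 cont=29.4723 V=29.4723[hold]; j=1 S=200.4722 intr=0.0000 cont=5.9834 V=5.9834[hold]  S*(1)=-
k=0: j=0 S=155.0100 intr=0.0000 cont=17.6052 V=17.6052[hold]  S*(0)=-

price = 17.6052
boundary = - - 92.6768 71.6600
tree:
17.6052
29.4723 5.9834
47.5232 11.9381 0.0000
68.5400 23.8188 0.0000 0.0000
84.7907 47.5232 0.0000 0.0000 0.0000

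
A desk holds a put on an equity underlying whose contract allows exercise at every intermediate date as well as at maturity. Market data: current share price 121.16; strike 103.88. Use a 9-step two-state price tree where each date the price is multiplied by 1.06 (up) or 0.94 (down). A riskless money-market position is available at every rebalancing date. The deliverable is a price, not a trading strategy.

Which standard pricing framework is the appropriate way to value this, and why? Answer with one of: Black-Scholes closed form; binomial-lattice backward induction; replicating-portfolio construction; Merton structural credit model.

Key observation: early exercise of the strike-103.88 put must be checked at each of the 9 dates (spot 121.16), which forces a node-by-node comparison of intrinsic and continuation value backward from expiry.

framework: binomial-lattice backward induction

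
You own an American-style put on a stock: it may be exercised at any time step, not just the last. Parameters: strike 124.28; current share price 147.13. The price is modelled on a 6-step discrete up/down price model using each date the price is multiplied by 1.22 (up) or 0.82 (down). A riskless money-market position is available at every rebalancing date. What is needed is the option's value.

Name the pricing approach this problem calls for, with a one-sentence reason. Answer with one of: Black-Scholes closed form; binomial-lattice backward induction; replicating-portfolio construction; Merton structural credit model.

framework: binomial-lattice backward induction

Key observation: the exercise right at every one of the 6 steps is what matters: each node needs max(124.28 − S, continuation), which only the stepwise tree valuation starting from spot 147.13 delivers.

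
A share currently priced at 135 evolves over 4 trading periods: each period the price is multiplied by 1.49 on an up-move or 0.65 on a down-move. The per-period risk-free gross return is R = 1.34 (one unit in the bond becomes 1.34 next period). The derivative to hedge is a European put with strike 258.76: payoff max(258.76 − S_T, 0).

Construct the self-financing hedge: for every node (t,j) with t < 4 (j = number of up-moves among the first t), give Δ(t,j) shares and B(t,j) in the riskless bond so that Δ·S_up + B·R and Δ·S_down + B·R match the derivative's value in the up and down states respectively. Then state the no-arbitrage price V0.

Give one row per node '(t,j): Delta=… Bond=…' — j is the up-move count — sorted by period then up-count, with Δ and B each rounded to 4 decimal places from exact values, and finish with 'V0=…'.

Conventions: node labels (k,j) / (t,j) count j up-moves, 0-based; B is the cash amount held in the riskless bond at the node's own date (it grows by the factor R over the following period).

(0,0): Delta=-0.1963 Bond=33.0399
(1,0): Delta=-0.8393 Bond=100.7049
(1,1): Delta=-0.1353 Bond=32.0058
(2,0): Delta=-1.0000 Bond=144.1078
(2,1): Delta=-0.8241 Bond=132.9526
(2,2): Delta=-0.0699 Bond=23.3085
(3,0): Delta=-1.0000 Bond=193.1045
(3,1): Delta=-1.0000 Bond=193.1045
(3,2): Delta=-0.8074 Bond=174.9069
(3,3): Delta=0.0000 Bond=0.0000
V0=6.5456

Since d<R<u, set p* = (R−d)/(u−d) = 0.8214; price each node as the discounted p*-expectation of its children.
At maturity the claim pays: V(4,0)=234.6617, V(4,1)=203.5192, V(4,2)=132.1310, V(4,3)=0.0000, V(4,4)=0.0000
  t=3,j=0: stock 37.0744 → up 55.2408 (V=203.5192), down 24.0983 (V=234.6617). Price 156.0301; hedge Δ=-1.0000, bond B=193.1045.
  t=3,j=1: stock 84.9859 → up 126.6290 (V=132.1310), down 55.2408 (V=203.5192). Price 108.1186; hedge Δ=-1.0000, bond B=193.1045.
  t=3,j=2: stock 194.8138 → up 290.2725 (V=0.0000), down 126.6290 (V=132.1310). Price 17.6081; hedge Δ=-0.8074, bond B=174.9069.
  t=3,j=3: stock 446.5731 → up 665.3939 (V=0.0000), down 290.2725 (V=0.0000). Price 0.0000; hedge Δ=0.0000, bond B=0.0000.
  t=2,j=0: stock 57.0375 → up 84.9859 (V=108.1186), down 37.0744 (V=156.0301). Price 87.0703; hedge Δ=-1.0000, bond B=144.1078.
  t=2,j=1: stock 130.7475 → up 194.8138 (V=17.6081), down 84.9859 (V=108.1186). Price 25.2020; hedge Δ=-0.8241, bond B=132.9526.
  t=2,j=2: stock 299.7135 → up 446.5731 (V=0.0000), down 194.8138 (V=17.6081). Price 2.3465; hedge Δ=-0.0699, bond B=23.3085.
  t=1,j=0: stock 87.7500 → up 130.7475 (V=25.2020), down 57.0375 (V=87.0703). Price 27.0522; hedge Δ=-0.8393, bond B=100.7049.
  t=1,j=1: stock 201.1500 → up 299.7135 (V=2.3465), down 130.7475 (V=25.2020). Price 4.7969; hedge Δ=-0.1353, bond B=32.0058.
  t=0,j=0: stock 135.0000 → up 201.1500 (V=4.7969), down 87.7500 (V=27.0522). Price 6.5456; hedge Δ=-0.1963, bond B=33.0399.
Check: Δ(0,0)·S0 + B(0,0) = 6.5456 = V0.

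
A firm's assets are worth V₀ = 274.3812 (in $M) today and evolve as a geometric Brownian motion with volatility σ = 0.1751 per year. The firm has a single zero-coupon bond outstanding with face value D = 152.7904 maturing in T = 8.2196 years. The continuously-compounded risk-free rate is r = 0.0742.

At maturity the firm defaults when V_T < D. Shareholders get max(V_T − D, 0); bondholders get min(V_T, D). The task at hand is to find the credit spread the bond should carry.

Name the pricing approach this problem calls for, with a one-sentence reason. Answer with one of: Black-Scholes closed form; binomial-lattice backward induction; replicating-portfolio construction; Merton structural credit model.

framework: Merton structural credit model

Key observation: assets follow a GBM and default happens iff V_T < 152.7904; valuing claims on that split (equity as a call, risky debt as the residual) is the structural model's definition.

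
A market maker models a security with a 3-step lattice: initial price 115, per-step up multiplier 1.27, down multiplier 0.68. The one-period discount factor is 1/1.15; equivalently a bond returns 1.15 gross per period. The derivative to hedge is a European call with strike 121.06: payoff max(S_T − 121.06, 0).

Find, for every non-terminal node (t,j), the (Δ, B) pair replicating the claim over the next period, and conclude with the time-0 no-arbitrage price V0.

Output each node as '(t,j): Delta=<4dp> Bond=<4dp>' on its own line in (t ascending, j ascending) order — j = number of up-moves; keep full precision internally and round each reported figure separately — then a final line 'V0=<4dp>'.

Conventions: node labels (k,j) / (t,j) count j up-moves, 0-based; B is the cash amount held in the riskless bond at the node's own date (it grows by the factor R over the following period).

Risk-neutral probability p* = (R−d)/(u−d) = (1.15−0.68)/(1.27−0.68) = 0.7966.
Terminal payoffs: V(3,0)=0.0000, V(3,1)=0.0000, V(3,2)=5.0688, V(3,3)=114.5040
  t=2,j=0: stock 53.1760 → up 67.5335 (V=0.0000), down 36.1597 (V=0.0000). Price 0.0000; hedge Δ=0.0000, bond B=0.0000.
  t=2,j=1: stock 99.3140 → up 126.1288 (V=5.0688), down 67.5335 (V=0.0000). Price 3.5112; hedge Δ=0.0865, bond B=-5.0800.
  t=2,j=2: stock 185.4835 → up 235.5640 (V=114.5040), down 126.1288 (V=5.0688). Price 80.2139; hedge Δ=1.0000, bond B=-105.2696.
  t=1,j=0: stock 78.2000 → up 99.3140 (V=3.5112), down 53.1760 (V=0.0000). Price 2.4322; hedge Δ=0.0761, bond B=-3.5189.
  t=1,j=1: stock 146.0500 → up 185.4835 (V=80.2139), down 99.3140 (V=3.5112). Price 56.1855; hedge Δ=0.8901, bond B=-73.8192.
  t=0,j=0: stock 115.0000 → up 146.0500 (V=56.1855), down 78.2000 (V=2.4322). Price 39.3501; hedge Δ=0.7922, bond B=-51.7572.
Sanity check at the root: Δ(0,0)·S0 + B(0,0) reproduces V0 = 39.3501.

(0,0): Delta=0.7922 Bond=-51.7572
(1,0): Delta=0.0761 Bond=-3.5189
(1,1): Delta=0.8901 Bond=-73.8192
(2,0): Delta=0.0000 Bond=0.0000
(2,1): Delta=0.0865 Bond=-5.0800
(2,2): Delta=1.0000 Bond=-105.2696
V0=39.3501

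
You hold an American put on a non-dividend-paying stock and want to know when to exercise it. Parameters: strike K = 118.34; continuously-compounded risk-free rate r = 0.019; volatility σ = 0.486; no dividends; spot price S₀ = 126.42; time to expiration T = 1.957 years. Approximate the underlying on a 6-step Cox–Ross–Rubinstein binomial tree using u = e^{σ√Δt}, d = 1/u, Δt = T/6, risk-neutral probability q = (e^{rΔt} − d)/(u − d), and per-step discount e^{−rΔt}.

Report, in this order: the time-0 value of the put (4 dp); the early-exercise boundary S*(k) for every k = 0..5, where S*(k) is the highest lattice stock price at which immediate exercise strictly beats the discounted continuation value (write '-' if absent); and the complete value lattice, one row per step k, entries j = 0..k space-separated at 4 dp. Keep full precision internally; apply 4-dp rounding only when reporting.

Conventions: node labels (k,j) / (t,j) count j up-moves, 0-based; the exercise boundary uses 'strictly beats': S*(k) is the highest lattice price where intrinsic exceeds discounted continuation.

price = 26.2080
boundary = - - - 54.9779 41.6529 54.9779
tree:
26.2080
36.4991 13.5902
49.1221 21.0834 4.3257
63.3621 31.8435 7.8019 0.0000
76.6871 46.2819 14.0715 0.0000 0.0000
86.7825 63.3621 25.3794 0.0000 0.0000 0.0000
94.4311 76.6871 45.7744 0.0000 0.0000 0.0000 0.0000

params: Δt=0.32617 u=1.31990 d=0.75763 q=0.44211 e^(-rΔt)=0.99382
t_6 payoffs: 94.4311 76.6871 45.7744 0.0000 0.0000 0.0000 0.0000
t_5: node(5,0) S=31.5575 payoff=86.7825 vs cont=86.0514 → 86.7825 [stop]  node(5,1) S=54.9779 payoff=63.3621 vs cont=62.6310 → 63.3621 [stop]  node(5,2) S=95.7796 payoff=22.5604 vs cont=25.3794 → 25.3794 [wait]  node(5,3) S=166.8623 payoff=0.0000 vs cont=0.0000 → 0.0000 [wait]  node(5,4) S=290.6989 payoff=0.0000 vs cont=0.0000 → 0.0000 [wait]  node(5,5) S=506.4406 payoff=0.0000 vs cont=0.0000 → 0.0000 [wait]  ⇒ S*(5)=54.9779
t_4: node(4,0) S=41.6529 payoff=76.6871 vs cont=75.9560 → 76.6871 [stop]  node(4,1) S=72.5656 payoff=45.7744 vs cont=46.2819 → 46.2819 [wait]  node(4,2) S=126.4200 payoff=0.0000 vs cont=14.0715 → 14.0715 [wait]  node(4,3) S=220.2424 payoff=0.0000 vs cont=0.0000 → 0.0000 [wait]  node(4,4) S=383.6949 payoff=0.0000 vs cont=0.0000 → 0.0000 [wait]  ⇒ S*(4)=41.6529
t_3: node(3,0) S=54.9779 payoff=63.3621 vs cont=62.8540 → 63.3621 [stop]  node(3,1) S=95.7796 payoff=22.5604 vs cont=31.8435 → 31.8435 [wait]  node(3,2) S=166.8623 payoff=0.0000 vs cont=7.8019 → 7.8019 [wait]  node(3,3) S=290.6989 payoff=0.0000 vs cont=0.0000 → 0.0000 [wait]  ⇒ S*(3)=54.9779
t_2: node(2,0) S=72.5656 payoff=45.7744 vs cont=49.1221 → 49.1221 [wait]  node(2,1) S=126.4200 payoff=0.0000 vs cont=21.0834 → 21.0834 [wait]  node(2,2) S=220.2424 payoff=0.0000 vs cont=4.3257 → 4.3257 [wait]  ⇒ S*(2)=-
t_1: node(1,0) S=95.7796 payoff=22.5604 vs cont=36.4991 → 36.4991 [wait]  node(1,1) S=166.8623 payoff=0.0000 vs cont=13.5902 → 13.5902 [wait]  ⇒ S*(1)=-
t_0: node(0,0) S=126.4200 payoff=0.0000 vs cont=26.2080 → 26.2080 [wait]  ⇒ S*(0)=-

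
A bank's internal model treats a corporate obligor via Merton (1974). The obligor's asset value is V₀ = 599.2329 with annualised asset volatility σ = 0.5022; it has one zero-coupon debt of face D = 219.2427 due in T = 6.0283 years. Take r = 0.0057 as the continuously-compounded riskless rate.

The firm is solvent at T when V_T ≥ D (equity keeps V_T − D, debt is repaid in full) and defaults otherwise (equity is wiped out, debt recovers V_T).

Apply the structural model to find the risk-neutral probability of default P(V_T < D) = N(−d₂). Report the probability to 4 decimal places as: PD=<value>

Work the structural quantities from V₀ = 599.2329 against face 219.2427:
d₁ = [ln(V₀/D) + (r + σ²/2)T] / (σ√T)
   = [ln(599.2329/219.2427) + (0.0057 + 0.5·0.5022²)·6.0283] / (0.5022·√6.0283)
   = [1.005471 + 0.794545] / 1.233031 = 1.459829
d₂ = d₁ − σ√T = 1.459829 − 1.233031 = 0.226798
risk-neutral PD = N(−d₂) = N(-0.226798) = 0.410290

PD=0.4103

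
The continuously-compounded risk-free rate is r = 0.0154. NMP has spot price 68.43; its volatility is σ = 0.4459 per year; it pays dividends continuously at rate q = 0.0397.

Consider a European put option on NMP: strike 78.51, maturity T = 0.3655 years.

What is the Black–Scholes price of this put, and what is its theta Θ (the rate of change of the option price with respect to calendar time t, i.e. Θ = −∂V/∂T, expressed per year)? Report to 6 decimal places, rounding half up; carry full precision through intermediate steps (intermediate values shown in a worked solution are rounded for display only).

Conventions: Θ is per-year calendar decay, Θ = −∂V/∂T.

price = 14.225690
Θ = -9.990230

σ√T = 0.4459·√0.3655 = 0.269576
d₁ = (ln(S/K) + (r−q+σ²/2)T) / (σ√T) = (ln(68.43/78.51) + (0.0154−0.0397+0.4459²/2)·0.3655) / 0.269576 = (-0.137415 + 0.027454) / 0.269576 = -0.407903
d₂ = d₁ − σ√T = -0.407903 − 0.269576 = -0.677479
e^{−rT} = 0.994387
e^{−qT} = 0.985594
N(−d₁) = 0.658327,  N(−d₂) = 0.750949
Put price V = K·e^{−rT}·N(−d₂) − S·e^{−qT}·N(−d₁) = 58.626072 − 44.400382 = 14.225690
φ(d₁) = (1/√(2π))·e^{−d₁²/2} = 0.367096
Θ = −S·e^{−qT}·φ(d₁)·σ/(2√T) − q·S·e^{−qT}·N(−d₁) + r·K·e^{−rT}·N(−d₂) = −9.130377 − 1.762695 + 0.902842 = -9.990230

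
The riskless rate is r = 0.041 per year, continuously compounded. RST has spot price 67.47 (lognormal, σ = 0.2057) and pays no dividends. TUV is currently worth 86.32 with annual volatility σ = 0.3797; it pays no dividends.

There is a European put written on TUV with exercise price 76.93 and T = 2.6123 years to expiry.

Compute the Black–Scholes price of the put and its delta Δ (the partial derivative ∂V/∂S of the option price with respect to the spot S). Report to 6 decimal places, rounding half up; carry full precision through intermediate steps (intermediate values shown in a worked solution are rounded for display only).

price = 11.303130
Δ = -0.251738

σ√T = 0.3797·√2.6123 = 0.613694
d₁ = (ln(S/K) + (r+σ²/2)T) / (σ√T) = (ln(86.32/76.93) + (0.041+0.3797²/2)·2.6123) / 0.613694 = (0.115165 + 0.295415) / 0.613694 = 0.669030
d₂ = d₁ − σ√T = 0.669030 − 0.613694 = 0.055336
e^{−rT} = 0.898432
N(−d₁) = 0.251738,  N(−d₂) = 0.477935
Put price V = K·e^{−rT}·N(−d₂) − S·N(−d₁) = 33.033163 − 21.730032 = 11.303130
Δ = −N(−d₁) = -0.251738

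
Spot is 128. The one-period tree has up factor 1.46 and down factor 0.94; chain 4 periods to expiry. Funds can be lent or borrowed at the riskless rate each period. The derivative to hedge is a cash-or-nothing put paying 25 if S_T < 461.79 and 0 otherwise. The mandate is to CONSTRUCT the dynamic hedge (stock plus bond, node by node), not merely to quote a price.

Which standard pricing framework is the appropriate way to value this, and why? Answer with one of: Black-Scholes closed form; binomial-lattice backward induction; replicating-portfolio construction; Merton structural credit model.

framework: replicating-portfolio construction

Key observation: the task asks for the hedge itself — share and bond holdings at every node of the 4-period tree on spot 128 with factors 1.46/0.94 — which is exactly what the replicating-portfolio construction produces.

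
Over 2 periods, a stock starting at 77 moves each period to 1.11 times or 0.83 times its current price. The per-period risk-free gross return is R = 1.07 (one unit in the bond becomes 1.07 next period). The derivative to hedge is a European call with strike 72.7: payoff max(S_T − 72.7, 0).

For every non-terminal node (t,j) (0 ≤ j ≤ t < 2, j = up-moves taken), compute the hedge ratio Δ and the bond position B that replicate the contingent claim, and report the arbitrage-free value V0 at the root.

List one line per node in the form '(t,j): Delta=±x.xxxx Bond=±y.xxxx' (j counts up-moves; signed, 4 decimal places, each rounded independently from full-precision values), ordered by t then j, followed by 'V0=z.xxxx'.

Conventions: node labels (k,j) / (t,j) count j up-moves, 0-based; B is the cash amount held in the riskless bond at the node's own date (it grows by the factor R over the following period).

(0,0): Delta=0.8238 Bond=-49.2045
(1,0): Delta=0.0000 Bond=0.0000
(1,1): Delta=0.9265 Bond=-61.4236
V0=14.2278

Since d<R<u, set p* = (R−d)/(u−d) = 0.8571; price each node as the discounted p*-expectation of its children.
Payoffs at expiry: V(2,0)=0.0000, V(2,1)=0.0000, V(2,2)=22.1717
(1,0): S=63.9100. Δ = (V_up−V_dn)/(S_up−S_dn) = (0.0000−0.0000)/(70.9401−53.0453) = 0.0000. V = [p*·0.0000 + (1−p*)·0.0000]/1.07 = 0.0000. B = V − Δ·S = 0.0000.
(1,1): S=85.4700. Δ = (V_up−V_dn)/(S_up−S_dn) = (22.1717−0.0000)/(94.8717−70.9401) = 0.9265. V = [p*·22.1717 + (1−p*)·0.0000]/1.07 = 17.7610. B = V − Δ·S = -61.4236.
(0,0): S=77.0000. Δ = (V_up−V_dn)/(S_up−S_dn) = (17.7610−0.0000)/(85.4700−63.9100) = 0.8238. V = [p*·17.7610 + (1−p*)·0.0000]/1.07 = 14.2278. B = V − Δ·S = -49.2045.
Verification: the root portfolio costs Δ(0,0)·S0 + B(0,0) = 14.2278, matching V0.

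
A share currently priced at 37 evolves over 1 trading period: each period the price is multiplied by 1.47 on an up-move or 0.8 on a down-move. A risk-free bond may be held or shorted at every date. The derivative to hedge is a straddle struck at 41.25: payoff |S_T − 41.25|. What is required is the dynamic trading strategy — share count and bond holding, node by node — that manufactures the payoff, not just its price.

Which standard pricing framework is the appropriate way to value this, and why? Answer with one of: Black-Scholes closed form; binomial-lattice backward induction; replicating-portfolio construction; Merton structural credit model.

framework: replicating-portfolio construction

Key observation: what is demanded is not a single number but the (Δ, B) position at each node of the 1.47/0.8 tree starting at 37; constructing those positions is the replicating-portfolio method.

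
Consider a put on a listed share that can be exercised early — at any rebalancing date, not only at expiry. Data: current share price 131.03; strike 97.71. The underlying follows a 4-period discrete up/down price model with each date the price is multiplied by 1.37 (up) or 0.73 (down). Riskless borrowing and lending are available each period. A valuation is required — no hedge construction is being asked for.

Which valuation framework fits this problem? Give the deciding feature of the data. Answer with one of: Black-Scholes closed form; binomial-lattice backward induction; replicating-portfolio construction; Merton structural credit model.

framework: binomial-lattice backward induction

Key observation: the put (strike 97.71 on spot 131.03) is American-style on a 4-step discrete price model, so the early-exercise decision at every node requires stepwise backward valuation — a closed form cannot price the exercise right.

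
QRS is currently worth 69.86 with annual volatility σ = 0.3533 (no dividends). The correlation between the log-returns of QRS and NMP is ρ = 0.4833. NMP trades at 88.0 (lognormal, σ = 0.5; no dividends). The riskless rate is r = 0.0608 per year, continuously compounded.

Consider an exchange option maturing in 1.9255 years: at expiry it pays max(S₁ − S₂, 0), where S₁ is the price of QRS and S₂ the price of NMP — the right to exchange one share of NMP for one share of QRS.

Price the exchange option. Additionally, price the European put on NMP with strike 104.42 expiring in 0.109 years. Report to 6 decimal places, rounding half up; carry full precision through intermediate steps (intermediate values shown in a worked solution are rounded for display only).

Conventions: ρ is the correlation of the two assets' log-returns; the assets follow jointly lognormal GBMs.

exchange price = 11.603180
price(NMP put K=104.42) = 17.050847

σ_eff = √(σ₁² + σ₂² − 2ρσ₁σ₂) = √(0.3533² + 0.5² − 2·0.4833·0.3533·0.5) = 0.451742
d₁ = (ln(S₁/S₂) + (q₂ − q₁ + σ_eff²/2)T) / (σ_eff√T) = (ln(69.86/88.0) + (0.0 − 0.0 + 0.102036)·1.9255) / 0.626848 = -0.054837
d₂ = d₁ − σ_eff√T = -0.054837 − 0.626848 = -0.681685
N(d₁) = 0.478134,  N(d₂) = 0.247719
V = S₁·e^{−q₁T}·N(d₁) − S₂·e^{−q₂T}·N(d₂) = 33.402464 − 21.799284 = 11.603180
[vanilla: NMP put K=104.42]
σ√T = 0.5·√0.109 = 0.165076
d₁ = (ln(S/K) + (r+σ²/2)T) / (σ√T) = (ln(88.0/104.42) + (0.0608+0.5²/2)·0.109) / 0.165076 = (-0.171084 + 0.020252) / 0.165076 = -0.913715
d₂ = d₁ − σ√T = -0.913715 − 0.165076 = -1.078791
e^{−rT} = 0.993395
N(−d₁) = 0.819567,  N(−d₂) = 0.859660
price = K·e^{−rT}·N(−d₂) − S·N(−d₁) = 89.172720 − 72.121873 = 17.050847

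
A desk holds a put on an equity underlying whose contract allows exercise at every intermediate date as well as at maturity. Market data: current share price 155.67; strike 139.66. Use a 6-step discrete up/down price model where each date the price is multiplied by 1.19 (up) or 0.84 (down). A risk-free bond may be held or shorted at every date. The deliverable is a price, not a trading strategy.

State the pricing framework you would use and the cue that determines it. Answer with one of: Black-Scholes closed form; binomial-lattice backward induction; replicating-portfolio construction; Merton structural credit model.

framework: binomial-lattice backward induction

Key observation: early exercise of the strike-139.66 put must be checked at each of the 6 dates (spot 155.67), which forces a node-by-node comparison of intrinsic and continuation value backward from expiry.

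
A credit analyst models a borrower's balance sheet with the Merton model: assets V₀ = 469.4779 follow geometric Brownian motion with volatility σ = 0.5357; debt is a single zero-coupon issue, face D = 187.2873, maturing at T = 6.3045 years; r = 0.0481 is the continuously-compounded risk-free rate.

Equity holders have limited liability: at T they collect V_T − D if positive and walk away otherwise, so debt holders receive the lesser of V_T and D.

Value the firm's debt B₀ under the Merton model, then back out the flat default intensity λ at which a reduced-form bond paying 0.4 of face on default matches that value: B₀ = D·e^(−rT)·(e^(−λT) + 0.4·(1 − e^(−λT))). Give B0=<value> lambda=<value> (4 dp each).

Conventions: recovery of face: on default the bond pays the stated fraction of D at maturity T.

B0=108.7763 lambda=0.0697

Work the structural quantities from V₀ = 469.4779 against face 187.2873:
d₁ = [ln(V₀/D) + (r + σ²/2)T] / (σ√T)
   = [ln(469.4779/187.2873) + (0.0481 + 0.5·0.5357²)·6.3045] / (0.5357·√6.3045)
   = [0.918977 + 1.207862] / 1.345076 = 1.581203
d₂ = d₁ − σ√T = 1.581203 − 1.345076 = 0.236127
N(d₁) = 0.943084,  N(d₂) = 0.593333,  e^(−rT) = 0.738417
E₀ = V₀·N(d₁) − D·e^(−rT)·N(d₂)
   = 469.4779·0.943084 − 187.2873·0.738417·0.593333 = 360.701550
B₀ = V₀ − E₀ = 469.4779 − 360.701550 = 108.776350
e^(−λT) = (B₀·e^(rT)/D − 0.4)/(1 − 0.4) = (108.7763·1.354248/187.2873 − 0.4)/0.6 = 0.64424359
λ = −ln(0.64424359)/6.3045 = 0.069740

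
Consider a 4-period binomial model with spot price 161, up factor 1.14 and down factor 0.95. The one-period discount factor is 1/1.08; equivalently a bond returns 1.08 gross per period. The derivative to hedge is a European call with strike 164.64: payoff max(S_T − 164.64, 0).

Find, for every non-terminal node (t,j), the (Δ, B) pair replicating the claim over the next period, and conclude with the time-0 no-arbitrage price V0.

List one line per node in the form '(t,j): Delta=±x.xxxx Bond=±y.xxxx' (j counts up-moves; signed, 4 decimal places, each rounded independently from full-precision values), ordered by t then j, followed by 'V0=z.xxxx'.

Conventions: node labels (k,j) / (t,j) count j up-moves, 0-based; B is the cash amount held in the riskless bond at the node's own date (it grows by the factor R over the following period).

(0,0): Delta=0.9399 Bond=-110.6348
(1,0): Delta=0.8301 Bond=-102.6844
(1,1): Delta=0.9822 Bond=-127.2399
(2,0): Delta=0.5552 Bond=-70.9643
(2,1): Delta=0.9358 Bond=-129.3306
(2,2): Delta=1.0000 Bond=-141.1523
(3,0): Delta=0.0000 Bond=0.0000
(3,1): Delta=0.7688 Bond=-112.0145
(3,2): Delta=1.0000 Bond=-152.4444
(3,3): Delta=1.0000 Bond=-152.4444
V0=40.6906

The replicating-portfolio and risk-neutral prices coincide; use p* = (1.08−0.95)/(1.14−0.95) = 0.6842 for the latter.
At maturity the claim pays: V(4,0)=0.0000, V(4,1)=0.0000, V(4,2)=24.1951, V(4,3)=61.9622, V(4,4)=107.2826
Node (3,0) S=138.0374: V=(p*·0.0000+(1−p*)·0.0000)/1.08=0.0000; Δ=(0.0000−0.0000)/(157.3626−131.1355)=0.0000; B=V−Δ·S=0.0000
Node (3,1) S=165.6448: V=(p*·24.1951+(1−p*)·0.0000)/1.08=15.3283; Δ=(24.1951−0.0000)/(188.8351−157.3626)=0.7688; B=V−Δ·S=-112.0145
Node (3,2) S=198.7738: V=(p*·61.9622+(1−p*)·24.1951)/1.08=46.3294; Δ=(61.9622−24.1951)/(226.6022−188.8351)=1.0000; B=V−Δ·S=-152.4444
Node (3,3) S=238.5286: V=(p*·107.2826+(1−p*)·61.9622)/1.08=86.0841; Δ=(107.2826−61.9622)/(271.9226−226.6022)=1.0000; B=V−Δ·S=-152.4444
Node (2,0) S=145.3025: V=(p*·15.3283+(1−p*)·0.0000)/1.08=9.7109; Δ=(15.3283−0.0000)/(165.6448−138.0374)=0.5552; B=V−Δ·S=-70.9643
Node (2,1) S=174.3630: V=(p*·46.3294+(1−p*)·15.3283)/1.08=33.8329; Δ=(46.3294−15.3283)/(198.7738−165.6448)=0.9358; B=V−Δ·S=-129.3306
Node (2,2) S=209.2356: V=(p*·86.0841+(1−p*)·46.3294)/1.08=68.0833; Δ=(86.0841−46.3294)/(238.5286−198.7738)=1.0000; B=V−Δ·S=-141.1523
Node (1,0) S=152.9500: V=(p*·33.8329+(1−p*)·9.7109)/1.08=24.2736; Δ=(33.8329−9.7109)/(174.3630−145.3025)=0.8301; B=V−Δ·S=-102.6844
Node (1,1) S=183.5400: V=(p*·68.0833+(1−p*)·33.8329)/1.08=53.0254; Δ=(68.0833−33.8329)/(209.2356−174.3630)=0.9822; B=V−Δ·S=-127.2399
Node (0,0) S=161.0000: V=(p*·53.0254+(1−p*)·24.2736)/1.08=40.6906; Δ=(53.0254−24.2736)/(183.5400−152.9500)=0.9399; B=V−Δ·S=-110.6348
Check: Δ(0,0)·S0 + B(0,0) = 40.6906 = V0.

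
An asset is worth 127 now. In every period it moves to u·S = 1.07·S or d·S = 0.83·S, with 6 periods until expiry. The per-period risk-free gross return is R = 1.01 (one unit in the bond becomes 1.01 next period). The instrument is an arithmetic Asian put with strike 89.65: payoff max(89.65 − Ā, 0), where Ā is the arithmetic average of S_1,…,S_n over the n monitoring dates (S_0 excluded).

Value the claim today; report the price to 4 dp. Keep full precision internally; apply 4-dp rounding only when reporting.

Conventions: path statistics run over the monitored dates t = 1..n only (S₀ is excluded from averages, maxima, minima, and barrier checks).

price = 0.1610

Set p* = 0.7500 (from d < R < u); the path-dependent value is the discounted p*-expectation over all price paths.
Enumerate all 2^6 = 64 price paths (U = up ×1.07, D = down ×0.83); each path with k up-moves has probability p*^k·(1−p*)^(6−k).
DDDDDD: Ā=69.5561, payoff=20.0939, prob=0.000244
UDDDDD: Ā=89.6687, payoff=0.0000, prob=0.000732
DUDDDD: Ā=84.5887, payoff=5.0613, prob=0.000732
UUDDDD: Ā=109.0481, payoff=0.0000, prob=0.002197
DDUDDD: Ā=80.3723, payoff=9.2777, prob=0.000732
UDUDDD: Ā=103.6125, payoff=0.0000, prob=0.002197
DUUDDD: Ā=98.5325, payoff=0.0000, prob=0.002197
UUUDDD: Ā=127.0238, payoff=0.0000, prob=0.006592
DDDUDD: Ā=76.8727, payoff=12.7773, prob=0.000732
UDDUDD: Ā=99.1009, payoff=0.0000, prob=0.002197
DUDUDD: Ā=94.0209, payoff=0.0000, prob=0.002197
UUDUDD: Ā=121.2077, payoff=0.0000, prob=0.006592
DDUUDD: Ā=89.8045, payoff=0.0000, prob=0.002197
UDUUDD: Ā=115.7721, payoff=0.0000, prob=0.006592
DUUUDD: Ā=110.6921, payoff=0.0000, prob=0.006592
UUUUDD: Ā=142.6995, payoff=0.0000, prob=0.019775
DDDDUD: Ā=73.9680, payoff=15.6820, prob=0.000732
UDDDUD: Ā=95.3563, payoff=0.0000, prob=0.002197
DUDDUD: Ā=90.2763, payoff=0.0000, prob=0.002197
UUDDUD: Ā=116.3804, payoff=0.0000, prob=0.006592
DDUDUD: Ā=86.0599, payoff=3.5901, prob=0.002197
UDUDUD: Ā=110.9448, payoff=0.0000, prob=0.006592
DUUDUD: Ā=105.8648, payoff=0.0000, prob=0.006592
UUUDUD: Ā=136.4762, payoff=0.0000, prob=0.019775
DDDUUD: Ā=82.5603, payoff=7.0897, prob=0.002197
UDDUUD: Ā=106.4332, payoff=0.0000, prob=0.006592
DUDUUD: Ā=101.3532, payoff=0.0000, prob=0.006592
UUDUUD: Ā=130.6602, payoff=0.0000, prob=0.019775
DDUUUD: Ā=97.1368, payoff=0.0000, prob=0.006592
UDUUUD: Ā=125.2246, payoff=0.0000, prob=0.019775
DUUUUD: Ā=120.1446, payoff=0.0000, prob=0.019775
UUUUUD: Ā=154.8852, payoff=0.0000, prob=0.059326
DDDDDU: Ā=71.5571, payoff=18.0929, prob=0.000732
UDDDDU: Ā=92.2483, payoff=0.0000, prob=0.002197
DUDDDU: Ā=87.1683, payoff=2.4817, prob=0.002197
UUDDDU: Ā=112.3736, payoff=0.0000, prob=0.006592
DDUDDU: Ā=82.9519, payoff=6.6981, prob=0.002197
UDUDDU: Ā=106.9380, payoff=0.0000, prob=0.006592
DUUDDU: Ā=101.8580, payoff=0.0000, prob=0.006592
UUUDDU: Ā=131.3110, payoff=0.0000, prob=0.019775
DDDUDU: Ā=79.4523, payoff=10.1977, prob=0.002197
UDDUDU: Ā=102.4265, payoff=0.0000, prob=0.006592
DUDUDU: Ā=97.3465, payoff=0.0000, prob=0.006592
UUDUDU: Ā=125.4949, payoff=0.0000, prob=0.019775
DDUUDU: Ā=93.1301, payoff=0.0000, prob=0.006592
UDUUDU: Ā=120.0593, payoff=0.0000, prob=0.019775
DUUUDU: Ā=114.9793, payoff=0.0000, prob=0.019775
UUUUDU: Ā=148.2263, payoff=0.0000, prob=0.059326
DDDDUU: Ā=76.5477, payoff=13.1023, prob=0.002197
UDDDUU: Ā=98.6819, payoff=0.0000, prob=0.006592
DUDDUU: Ā=93.6019, payoff=0.0000, prob=0.006592
UUDDUU: Ā=120.6675, payoff=0.0000, prob=0.019775
DDUDUU: Ā=89.3855, payoff=0.2645, prob=0.006592
UDUDUU: Ā=115.2319, payoff=0.0000, prob=0.019775
DUUDUU: Ā=110.1519, payoff=0.0000, prob=0.019775
UUUDUU: Ā=142.0031, payoff=0.0000, prob=0.059326
DDDUUU: Ā=85.8859, payoff=3.7641, prob=0.006592
UDDUUU: Ā=110.7204, payoff=0.0000, prob=0.019775
DUDUUU: Ā=105.6404, payoff=0.0000, prob=0.019775
UUDUUU: Ā=136.1870, payoff=0.0000, prob=0.059326
DDUUUU: Ā=101.4240, payoff=0.0000, prob=0.019775
UDUUUU: Ā=130.7514, payoff=0.0000, prob=0.059326
DUUUUU: Ā=125.6714, payoff=0.0000, prob=0.059326
UUUUUU: Ā=162.0101, payoff=0.0000, prob=0.177979
Price = Σ prob·payoff / R^6 = 0.170892 / 1.061520 = 0.1610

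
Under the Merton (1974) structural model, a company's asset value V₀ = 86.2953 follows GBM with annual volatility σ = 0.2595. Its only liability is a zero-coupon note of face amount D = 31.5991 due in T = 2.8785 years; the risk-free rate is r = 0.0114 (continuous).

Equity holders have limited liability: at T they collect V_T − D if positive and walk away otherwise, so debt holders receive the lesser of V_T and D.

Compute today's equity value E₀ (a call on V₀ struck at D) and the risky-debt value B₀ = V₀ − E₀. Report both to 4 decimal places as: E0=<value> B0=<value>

Equity is a call on the firm's assets struck at D = 31.5991:
d₁ = [ln(V₀/D) + (r + σ²/2)T] / (σ√T)
   = [ln(86.2953/31.5991) + (0.0114 + 0.5·0.2595²)·2.8785] / (0.2595·√2.8785)
   = [1.004646 + 0.129734] / 0.440271 = 2.576549
d₂ = d₁ − σ√T = 2.576549 − 0.440271 = 2.136278
N(d₁) = 0.995010,  N(d₂) = 0.983672,  e^(−rT) = 0.967718
E₀ = V₀·N(d₁) − D·e^(−rT)·N(d₂)
   = 86.2953·0.995010 − 31.5991·0.967718·0.983672 = 55.785020
B₀ = V₀ − E₀ = 86.2953 − 55.785020 = 30.510280

E0=55.7850 B0=30.5103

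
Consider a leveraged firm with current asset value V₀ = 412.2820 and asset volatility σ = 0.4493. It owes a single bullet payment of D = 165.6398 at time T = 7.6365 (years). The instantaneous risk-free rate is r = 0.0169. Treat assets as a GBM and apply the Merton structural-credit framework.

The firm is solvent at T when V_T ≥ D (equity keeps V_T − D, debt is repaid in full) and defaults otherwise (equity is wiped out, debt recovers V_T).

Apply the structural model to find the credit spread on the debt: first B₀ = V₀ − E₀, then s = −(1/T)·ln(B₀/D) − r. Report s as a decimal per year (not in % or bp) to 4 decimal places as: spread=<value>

Work the structural quantities from V₀ = 412.2820 against face 165.6398:
d₁ = [ln(V₀/D) + (r + σ²/2)T] / (σ√T)
   = [ln(412.2820/165.6398) + (0.0169 + 0.5·0.4493²)·7.6365] / (0.4493·√7.6365)
   = [0.911892 + 0.899849] / 1.241605 = 1.459192
d₂ = d₁ − σ√T = 1.459192 − 1.241605 = 0.217587
N(d₁) = 0.927744,  N(d₂) = 0.586124,  e^(−rT) = 0.878924
E₀ = V₀·N(d₁) − D·e^(−rT)·N(d₂)
   = 412.2820·0.927744 − 165.6398·0.878924·0.586124 = 297.161298
B₀ = V₀ − E₀ = 412.2820 − 297.161298 = 115.120702
spread = −(1/T)·ln(B₀/D) − r = −(1/7.6365)·ln(115.120702/165.6398) − 0.0169 = 0.03074413

spread=0.0307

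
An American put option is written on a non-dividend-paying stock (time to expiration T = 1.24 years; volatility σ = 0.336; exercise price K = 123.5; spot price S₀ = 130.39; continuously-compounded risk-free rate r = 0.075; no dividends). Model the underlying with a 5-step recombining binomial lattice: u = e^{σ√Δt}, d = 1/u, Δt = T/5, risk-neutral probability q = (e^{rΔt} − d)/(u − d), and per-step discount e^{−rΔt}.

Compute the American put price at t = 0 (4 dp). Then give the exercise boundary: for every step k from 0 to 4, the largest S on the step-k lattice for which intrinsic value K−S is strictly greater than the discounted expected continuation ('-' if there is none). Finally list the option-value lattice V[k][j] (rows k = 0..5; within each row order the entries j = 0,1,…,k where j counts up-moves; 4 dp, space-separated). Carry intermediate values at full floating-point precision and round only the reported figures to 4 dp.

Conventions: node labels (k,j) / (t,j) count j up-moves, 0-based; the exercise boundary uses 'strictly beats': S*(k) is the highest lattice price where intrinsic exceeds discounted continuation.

params: Δt=0.24800 u=1.18214 d=0.84592 q=0.51410 e^(-rΔt)=0.98157
t_5 payoffs: 67.0194 44.5709 13.2001 0.0000 0.0000 0.0000
t_4: node(4,0) S=66.7680 payoff=56.7320 vs cont=54.4562 → 56.7320 [stop]  node(4,1) S=93.3053 payoff=30.1947 vs cont=27.9189 → 30.1947 [stop]  node(4,2) S=130.3900 payoff=0.0000 vs cont=6.2957 → 6.2957 [wait]  node(4,3) S=182.2143 payoff=0.0000 vs cont=0.0000 → 0.0000 [wait]  node(4,4) S=254.6364 payoff=0.0000 vs cont=0.0000 → 0.0000 [wait]  ⇒ S*(4)=93.3053
t_3: node(3,0) S=78.9291 payoff=44.5709 vs cont=42.2950 → 44.5709 [stop]  node(3,1) S=110.2999 payoff=13.2001 vs cont=17.5781 → 17.5781 [wait]  node(3,2) S=154.1393 payoff=0.0000 vs cont=3.0027 → 3.0027 [wait]  node(3,3) S=215.4028 payoff=0.0000 vs cont=0.0000 → 0.0000 [wait]  ⇒ S*(3)=78.9291
t_2: node(2,0) S=93.3053 payoff=30.1947 vs cont=30.1281 → 30.1947 [stop]  node(2,1) S=130.3900 payoff=0.0000 vs cont=9.8989 → 9.8989 [wait]  node(2,2) S=182.2143 payoff=0.0000 vs cont=1.4321 → 1.4321 [wait]  ⇒ S*(2)=93.3053
t_1: node(1,0) S=110.2999 payoff=13.2001 vs cont=19.3964 → 19.3964 [wait]  node(1,1) S=154.1393 payoff=0.0000 vs cont=5.4439 → 5.4439 [wait]  ⇒ S*(1)=-
t_0: node(0,0) S=130.3900 payoff=0.0000 vs cont=11.9981 → 11.9981 [wait]  ⇒ S*(0)=-

price = 11.9981
boundary = - - 93.3053 78.9291 93.3053
tree:
11.9981
19.3964 5.4439
30.1947 9.8989 1.4321
44.5709 17.5781 3.0027 0.0000
56.7320 30.1947 6.2957 0.0000 0.0000
67.0194 44.5709 13.2001 0.0000 0.0000 0.0000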